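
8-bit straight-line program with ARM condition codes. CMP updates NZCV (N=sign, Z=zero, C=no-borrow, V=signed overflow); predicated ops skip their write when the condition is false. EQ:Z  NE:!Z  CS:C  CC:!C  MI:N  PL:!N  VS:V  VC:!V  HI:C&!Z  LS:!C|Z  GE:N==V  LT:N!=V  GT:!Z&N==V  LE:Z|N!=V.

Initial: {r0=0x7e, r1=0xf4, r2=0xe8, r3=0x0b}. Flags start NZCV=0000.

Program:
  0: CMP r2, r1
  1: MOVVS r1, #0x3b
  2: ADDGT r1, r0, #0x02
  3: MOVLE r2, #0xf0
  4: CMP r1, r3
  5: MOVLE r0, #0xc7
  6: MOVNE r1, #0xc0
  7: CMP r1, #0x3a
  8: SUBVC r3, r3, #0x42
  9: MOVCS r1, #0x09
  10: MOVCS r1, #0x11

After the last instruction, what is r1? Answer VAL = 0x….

0: ✓ CMP  NZCV=1000
1: · MOVVS
2: · ADDGT
3: ✓ MOVLE  r2←0xf0
4: ✓ CMP  NZCV=1010
5: ✓ MOVLE  r0←0xc7
6: ✓ MOVNE  r1←0xc0
7: ✓ CMP  NZCV=1010
8: ✓ SUBVC  r3←0xc9
9: ✓ MOVCS  r1←0x09
10: ✓ MOVCS  r1←0x11

VAL = 0x11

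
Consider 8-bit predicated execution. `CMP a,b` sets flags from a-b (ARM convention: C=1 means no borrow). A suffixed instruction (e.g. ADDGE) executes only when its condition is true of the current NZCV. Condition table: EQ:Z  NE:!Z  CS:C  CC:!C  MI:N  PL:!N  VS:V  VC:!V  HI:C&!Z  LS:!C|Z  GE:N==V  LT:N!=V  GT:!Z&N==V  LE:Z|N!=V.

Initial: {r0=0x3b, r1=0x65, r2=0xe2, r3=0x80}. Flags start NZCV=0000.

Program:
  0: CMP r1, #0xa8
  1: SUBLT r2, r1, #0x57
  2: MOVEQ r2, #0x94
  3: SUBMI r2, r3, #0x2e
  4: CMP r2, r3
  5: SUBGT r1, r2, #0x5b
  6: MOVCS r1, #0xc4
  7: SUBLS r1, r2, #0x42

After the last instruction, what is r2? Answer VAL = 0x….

0: ✓ CMP  NZCV=1001
1: · SUBLT
2: · MOVEQ
3: ✓ SUBMI  r2←0x52
4: ✓ CMP  NZCV=1001
5: ✓ SUBGT  r1←0xf7
6: · MOVCS
7: ✓ SUBLS  r1←0x10

VAL = 0x52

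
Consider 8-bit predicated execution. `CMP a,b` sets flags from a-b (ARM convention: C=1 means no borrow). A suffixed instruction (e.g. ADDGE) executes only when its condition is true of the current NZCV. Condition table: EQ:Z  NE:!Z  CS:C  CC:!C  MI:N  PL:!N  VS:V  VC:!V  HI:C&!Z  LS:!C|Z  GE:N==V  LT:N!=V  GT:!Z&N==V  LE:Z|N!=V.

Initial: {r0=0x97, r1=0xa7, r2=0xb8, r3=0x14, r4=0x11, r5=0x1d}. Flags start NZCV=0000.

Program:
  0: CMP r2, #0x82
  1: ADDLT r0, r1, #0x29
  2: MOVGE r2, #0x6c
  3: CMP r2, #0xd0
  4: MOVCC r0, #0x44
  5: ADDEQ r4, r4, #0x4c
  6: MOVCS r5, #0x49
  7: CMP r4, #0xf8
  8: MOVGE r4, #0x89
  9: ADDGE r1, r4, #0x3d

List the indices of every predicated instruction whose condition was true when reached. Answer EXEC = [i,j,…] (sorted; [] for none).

EXEC = [2,4,8,9]

[0] flags=0010 → (cmp)
[1] flags=0010 LT?F → skip
[2] flags=0010 GE?T → r2=0x6c
[3] flags=1001 → (cmp)
[4] flags=1001 CC?T → r0=0x44
[5] flags=1001 EQ?F → skip
[6] flags=1001 CS?F → skip
[7] flags=0000 → (cmp)
[8] flags=0000 GE?T → r4=0x89
[9] flags=0000 GE?T → r1=0xc6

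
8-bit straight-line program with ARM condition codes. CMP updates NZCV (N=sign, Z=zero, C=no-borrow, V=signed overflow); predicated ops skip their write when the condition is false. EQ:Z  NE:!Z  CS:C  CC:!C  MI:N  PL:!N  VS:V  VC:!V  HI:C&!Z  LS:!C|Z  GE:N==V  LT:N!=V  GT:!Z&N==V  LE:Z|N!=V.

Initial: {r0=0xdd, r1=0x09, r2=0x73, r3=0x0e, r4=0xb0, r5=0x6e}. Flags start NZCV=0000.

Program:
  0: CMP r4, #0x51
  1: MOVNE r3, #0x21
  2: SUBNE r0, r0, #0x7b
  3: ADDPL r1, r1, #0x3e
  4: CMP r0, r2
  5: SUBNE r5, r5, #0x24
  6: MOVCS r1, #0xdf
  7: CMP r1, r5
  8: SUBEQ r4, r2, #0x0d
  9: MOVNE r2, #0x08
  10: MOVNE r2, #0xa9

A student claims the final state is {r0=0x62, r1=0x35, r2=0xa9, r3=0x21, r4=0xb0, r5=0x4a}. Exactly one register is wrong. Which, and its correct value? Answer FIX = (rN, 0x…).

FIX = (r1, 0x47)

0: ✓ CMP  NZCV=0011
1: ✓ MOVNE  r3←0x21
2: ✓ SUBNE  r0←0x62
3: ✓ ADDPL  r1←0x47
4: ✓ CMP  NZCV=1000
5: ✓ SUBNE  r5←0x4a
6: · MOVCS
7: ✓ CMP  NZCV=1000
8: · SUBEQ
9: ✓ MOVNE  r2←0x08
10: ✓ MOVNE  r2←0xa9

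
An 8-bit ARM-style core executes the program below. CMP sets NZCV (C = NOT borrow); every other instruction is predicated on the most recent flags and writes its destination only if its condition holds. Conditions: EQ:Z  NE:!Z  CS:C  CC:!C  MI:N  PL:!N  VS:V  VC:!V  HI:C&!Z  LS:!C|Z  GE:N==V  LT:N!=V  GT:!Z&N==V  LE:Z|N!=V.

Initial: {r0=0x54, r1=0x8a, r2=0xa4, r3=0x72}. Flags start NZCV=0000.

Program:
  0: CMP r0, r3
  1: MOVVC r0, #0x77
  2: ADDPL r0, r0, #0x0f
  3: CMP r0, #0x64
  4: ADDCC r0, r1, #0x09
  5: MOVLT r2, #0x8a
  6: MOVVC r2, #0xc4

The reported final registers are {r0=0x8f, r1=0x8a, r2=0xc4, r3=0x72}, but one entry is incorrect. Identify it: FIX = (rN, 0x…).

0: ✓ CMP  NZCV=1000
1: ✓ MOVVC  r0←0x77
2: · ADDPL
3: ✓ CMP  NZCV=0010
4: · ADDCC
5: · MOVLT
6: ✓ MOVVC  r2←0xc4

FIX = (r0, 0x77)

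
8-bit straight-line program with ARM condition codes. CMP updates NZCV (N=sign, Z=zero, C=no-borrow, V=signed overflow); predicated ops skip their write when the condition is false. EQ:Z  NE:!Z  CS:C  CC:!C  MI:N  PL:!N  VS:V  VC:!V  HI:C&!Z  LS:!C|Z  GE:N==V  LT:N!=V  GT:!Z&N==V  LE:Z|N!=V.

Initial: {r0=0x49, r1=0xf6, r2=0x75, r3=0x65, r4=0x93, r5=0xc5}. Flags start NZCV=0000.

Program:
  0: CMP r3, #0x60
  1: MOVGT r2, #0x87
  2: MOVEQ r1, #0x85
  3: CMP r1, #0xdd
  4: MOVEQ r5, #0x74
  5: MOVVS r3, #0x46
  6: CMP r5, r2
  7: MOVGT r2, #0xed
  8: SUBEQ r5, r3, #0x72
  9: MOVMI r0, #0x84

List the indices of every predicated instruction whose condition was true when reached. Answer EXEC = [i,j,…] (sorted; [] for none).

[0] flags=0010 → (cmp)
[1] flags=0010 GT?T → r2=0x87
[2] flags=0010 EQ?F → skip
[3] flags=0010 → (cmp)
[4] flags=0010 EQ?F → skip
[5] flags=0010 VS?F → skip
[6] flags=0010 → (cmp)
[7] flags=0010 GT?T → r2=0xed
[8] flags=0010 EQ?F → skip
[9] flags=0010 MI?F → skip

EXEC = [1,7]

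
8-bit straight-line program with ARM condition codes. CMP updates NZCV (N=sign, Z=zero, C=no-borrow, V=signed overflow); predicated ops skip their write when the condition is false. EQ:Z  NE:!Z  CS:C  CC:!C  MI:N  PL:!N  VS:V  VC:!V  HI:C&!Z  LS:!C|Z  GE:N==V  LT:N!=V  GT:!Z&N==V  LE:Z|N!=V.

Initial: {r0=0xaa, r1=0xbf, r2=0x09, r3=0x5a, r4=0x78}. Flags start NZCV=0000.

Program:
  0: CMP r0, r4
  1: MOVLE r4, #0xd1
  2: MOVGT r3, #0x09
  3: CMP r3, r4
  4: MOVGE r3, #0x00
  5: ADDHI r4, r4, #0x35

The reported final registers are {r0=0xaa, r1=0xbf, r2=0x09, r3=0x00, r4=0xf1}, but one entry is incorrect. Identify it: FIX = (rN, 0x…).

FIX = (r4, 0xd1)

[0] flags=0011 → (cmp)
[1] flags=0011 LE?T → r4=0xd1
[2] flags=0011 GT?F → skip
[3] flags=1001 → (cmp)
[4] flags=1001 GE?T → r3=0x00
[5] flags=1001 HI?F → skip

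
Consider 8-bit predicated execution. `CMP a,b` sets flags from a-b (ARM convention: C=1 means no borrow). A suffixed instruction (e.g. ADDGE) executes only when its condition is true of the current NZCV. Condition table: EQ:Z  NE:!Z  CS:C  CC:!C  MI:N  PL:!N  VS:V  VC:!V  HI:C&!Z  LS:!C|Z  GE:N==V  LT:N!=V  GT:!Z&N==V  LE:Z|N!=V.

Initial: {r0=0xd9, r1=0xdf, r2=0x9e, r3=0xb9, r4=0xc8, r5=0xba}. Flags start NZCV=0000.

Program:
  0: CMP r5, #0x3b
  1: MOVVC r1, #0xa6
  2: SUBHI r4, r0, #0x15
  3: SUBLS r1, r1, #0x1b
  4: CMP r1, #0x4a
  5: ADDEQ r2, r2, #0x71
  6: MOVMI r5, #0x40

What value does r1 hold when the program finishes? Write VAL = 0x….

VAL = 0xdf

0: ✓ CMP  NZCV=0011
1: · MOVVC
2: ✓ SUBHI  r4←0xc4
3: · SUBLS
4: ✓ CMP  NZCV=1010
5: · ADDEQ
6: ✓ MOVMI  r5←0x40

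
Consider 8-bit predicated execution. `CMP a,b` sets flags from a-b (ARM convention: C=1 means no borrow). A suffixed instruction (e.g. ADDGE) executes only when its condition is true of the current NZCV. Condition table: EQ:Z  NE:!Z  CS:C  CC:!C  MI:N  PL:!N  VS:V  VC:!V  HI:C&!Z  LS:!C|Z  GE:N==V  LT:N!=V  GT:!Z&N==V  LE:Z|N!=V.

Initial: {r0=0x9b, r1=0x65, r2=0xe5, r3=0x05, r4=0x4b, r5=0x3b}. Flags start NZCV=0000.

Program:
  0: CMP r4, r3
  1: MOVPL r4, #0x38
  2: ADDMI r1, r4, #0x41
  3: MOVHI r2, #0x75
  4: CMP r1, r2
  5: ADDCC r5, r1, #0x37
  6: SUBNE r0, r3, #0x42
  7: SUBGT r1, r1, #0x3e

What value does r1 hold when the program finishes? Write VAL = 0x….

VAL = 0x65

0: ✓ CMP  NZCV=0010
1: ✓ MOVPL  r4←0x38
2: · ADDMI
3: ✓ MOVHI  r2←0x75
4: ✓ CMP  NZCV=1000
5: ✓ ADDCC  r5←0x9c
6: ✓ SUBNE  r0←0xc3
7: · SUBGT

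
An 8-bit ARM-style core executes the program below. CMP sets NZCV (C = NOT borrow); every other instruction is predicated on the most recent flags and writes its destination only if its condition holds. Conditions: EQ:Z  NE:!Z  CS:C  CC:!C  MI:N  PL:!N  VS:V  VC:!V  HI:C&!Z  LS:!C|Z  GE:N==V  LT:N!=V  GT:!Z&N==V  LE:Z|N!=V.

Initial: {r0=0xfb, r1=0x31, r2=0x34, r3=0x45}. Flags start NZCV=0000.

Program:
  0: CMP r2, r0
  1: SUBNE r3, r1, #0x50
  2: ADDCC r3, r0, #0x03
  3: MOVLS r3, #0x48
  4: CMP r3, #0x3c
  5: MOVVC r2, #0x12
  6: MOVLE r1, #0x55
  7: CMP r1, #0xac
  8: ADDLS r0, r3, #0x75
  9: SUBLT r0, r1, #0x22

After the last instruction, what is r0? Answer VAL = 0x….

0: ✓ CMP  NZCV=0000
1: ✓ SUBNE  r3←0xe1
2: ✓ ADDCC  r3←0xfe
3: ✓ MOVLS  r3←0x48
4: ✓ CMP  NZCV=0010
5: ✓ MOVVC  r2←0x12
6: · MOVLE
7: ✓ CMP  NZCV=1001
8: ✓ ADDLS  r0←0xbd
9: · SUBLT

VAL = 0xbd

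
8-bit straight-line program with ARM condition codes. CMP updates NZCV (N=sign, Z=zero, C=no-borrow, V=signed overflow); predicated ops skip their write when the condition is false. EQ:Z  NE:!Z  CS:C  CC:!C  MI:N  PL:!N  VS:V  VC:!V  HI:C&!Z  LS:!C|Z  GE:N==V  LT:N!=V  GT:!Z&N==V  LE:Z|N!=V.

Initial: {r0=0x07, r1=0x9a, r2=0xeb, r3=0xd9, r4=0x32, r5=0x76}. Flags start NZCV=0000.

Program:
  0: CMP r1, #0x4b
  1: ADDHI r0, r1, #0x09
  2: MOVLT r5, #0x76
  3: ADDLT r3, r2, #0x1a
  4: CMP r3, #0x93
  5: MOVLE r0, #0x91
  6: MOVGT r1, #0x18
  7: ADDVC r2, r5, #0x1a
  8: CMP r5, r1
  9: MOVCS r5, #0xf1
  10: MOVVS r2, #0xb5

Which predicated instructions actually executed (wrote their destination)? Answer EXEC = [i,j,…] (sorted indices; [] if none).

EXEC = [1,2,3,6,7,9]

0: ✓ CMP  NZCV=0011
1: ✓ ADDHI  r0←0xa3
2: ✓ MOVLT  r5←0x76
3: ✓ ADDLT  r3←0x05
4: ✓ CMP  NZCV=0000
5: · MOVLE
6: ✓ MOVGT  r1←0x18
7: ✓ ADDVC  r2←0x90
8: ✓ CMP  NZCV=0010
9: ✓ MOVCS  r5←0xf1
10: · MOVVS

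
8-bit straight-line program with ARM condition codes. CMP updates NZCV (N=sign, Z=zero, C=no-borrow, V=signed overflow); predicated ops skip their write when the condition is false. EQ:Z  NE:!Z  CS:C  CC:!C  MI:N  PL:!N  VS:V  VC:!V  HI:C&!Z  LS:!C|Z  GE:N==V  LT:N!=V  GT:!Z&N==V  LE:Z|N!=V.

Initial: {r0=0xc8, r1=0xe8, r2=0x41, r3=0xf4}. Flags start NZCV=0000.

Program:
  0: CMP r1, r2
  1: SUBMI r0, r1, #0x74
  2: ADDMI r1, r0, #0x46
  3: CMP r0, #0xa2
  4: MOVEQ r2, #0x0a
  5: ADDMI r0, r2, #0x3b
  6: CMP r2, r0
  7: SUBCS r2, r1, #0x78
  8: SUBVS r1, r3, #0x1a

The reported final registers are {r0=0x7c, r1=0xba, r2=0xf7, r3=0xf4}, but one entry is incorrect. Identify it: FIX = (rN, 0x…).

[0] flags=1010 → (cmp)
[1] flags=1010 MI?T → r0=0x74
[2] flags=1010 MI?T → r1=0xba
[3] flags=1001 → (cmp)
[4] flags=1001 EQ?F → skip
[5] flags=1001 MI?T → r0=0x7c
[6] flags=1000 → (cmp)
[7] flags=1000 CS?F → skip
[8] flags=1000 VS?F → skip

FIX = (r2, 0x41)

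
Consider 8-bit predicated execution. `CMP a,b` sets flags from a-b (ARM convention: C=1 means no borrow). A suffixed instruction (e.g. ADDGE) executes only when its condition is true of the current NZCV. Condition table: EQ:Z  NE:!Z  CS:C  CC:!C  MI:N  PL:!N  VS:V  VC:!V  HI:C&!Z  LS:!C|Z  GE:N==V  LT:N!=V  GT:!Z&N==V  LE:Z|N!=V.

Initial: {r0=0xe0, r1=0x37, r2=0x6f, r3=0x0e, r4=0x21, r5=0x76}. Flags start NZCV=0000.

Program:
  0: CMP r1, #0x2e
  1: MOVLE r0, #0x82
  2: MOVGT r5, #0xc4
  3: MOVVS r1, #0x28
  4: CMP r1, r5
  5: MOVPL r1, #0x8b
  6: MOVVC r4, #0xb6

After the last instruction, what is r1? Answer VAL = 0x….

VAL = 0x8b

0: ✓ CMP  NZCV=0010
1: · MOVLE
2: ✓ MOVGT  r5←0xc4
3: · MOVVS
4: ✓ CMP  NZCV=0000
5: ✓ MOVPL  r1←0x8b
6: ✓ MOVVC  r4←0xb6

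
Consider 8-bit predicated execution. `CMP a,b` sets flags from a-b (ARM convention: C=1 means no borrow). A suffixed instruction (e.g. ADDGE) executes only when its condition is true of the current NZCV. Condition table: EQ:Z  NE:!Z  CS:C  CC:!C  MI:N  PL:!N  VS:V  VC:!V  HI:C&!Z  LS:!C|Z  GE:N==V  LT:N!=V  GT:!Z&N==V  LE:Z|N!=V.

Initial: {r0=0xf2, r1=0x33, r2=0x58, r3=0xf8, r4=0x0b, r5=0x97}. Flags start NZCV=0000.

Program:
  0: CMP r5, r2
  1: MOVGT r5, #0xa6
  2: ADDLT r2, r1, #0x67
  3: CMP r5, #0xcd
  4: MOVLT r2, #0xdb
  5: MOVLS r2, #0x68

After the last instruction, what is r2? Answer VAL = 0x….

VAL = 0x68

[0] flags=0011 → (cmp)
[1] flags=0011 GT?F → skip
[2] flags=0011 LT?T → r2=0x9a
[3] flags=1000 → (cmp)
[4] flags=1000 LT?T → r2=0xdb
[5] flags=1000 LS?T → r2=0x68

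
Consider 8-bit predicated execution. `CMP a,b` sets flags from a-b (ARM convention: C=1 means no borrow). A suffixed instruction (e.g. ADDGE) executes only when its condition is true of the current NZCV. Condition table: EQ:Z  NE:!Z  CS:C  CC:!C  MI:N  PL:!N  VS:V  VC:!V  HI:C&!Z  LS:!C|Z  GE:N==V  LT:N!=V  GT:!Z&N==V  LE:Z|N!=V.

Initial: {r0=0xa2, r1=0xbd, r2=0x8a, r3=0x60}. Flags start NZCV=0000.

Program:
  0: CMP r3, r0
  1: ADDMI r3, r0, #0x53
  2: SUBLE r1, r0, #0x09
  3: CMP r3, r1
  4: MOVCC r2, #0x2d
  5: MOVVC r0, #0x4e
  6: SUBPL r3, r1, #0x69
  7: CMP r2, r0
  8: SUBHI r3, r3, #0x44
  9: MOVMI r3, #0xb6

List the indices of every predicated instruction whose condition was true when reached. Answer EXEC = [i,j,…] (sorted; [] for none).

[0] flags=1001 → (cmp)
[1] flags=1001 MI?T → r3=0xf5
[2] flags=1001 LE?F → skip
[3] flags=0010 → (cmp)
[4] flags=0010 CC?F → skip
[5] flags=0010 VC?T → r0=0x4e
[6] flags=0010 PL?T → r3=0x54
[7] flags=0011 → (cmp)
[8] flags=0011 HI?T → r3=0x10
[9] flags=0011 MI?F → skip

EXEC = [1,5,6,8]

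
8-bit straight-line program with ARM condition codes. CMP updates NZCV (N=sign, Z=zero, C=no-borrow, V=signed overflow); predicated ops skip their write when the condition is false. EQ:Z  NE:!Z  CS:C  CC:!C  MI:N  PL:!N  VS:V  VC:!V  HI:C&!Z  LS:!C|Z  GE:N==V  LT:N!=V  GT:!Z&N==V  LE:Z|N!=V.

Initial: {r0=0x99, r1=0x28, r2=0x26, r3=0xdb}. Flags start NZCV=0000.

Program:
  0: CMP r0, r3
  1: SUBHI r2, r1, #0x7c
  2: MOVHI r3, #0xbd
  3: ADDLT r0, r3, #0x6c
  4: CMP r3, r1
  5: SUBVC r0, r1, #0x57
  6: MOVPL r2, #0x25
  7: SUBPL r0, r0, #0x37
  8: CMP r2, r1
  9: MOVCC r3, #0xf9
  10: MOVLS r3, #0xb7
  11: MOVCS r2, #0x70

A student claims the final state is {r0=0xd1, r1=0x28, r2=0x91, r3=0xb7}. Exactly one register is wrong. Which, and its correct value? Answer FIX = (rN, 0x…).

0: ✓ CMP  NZCV=1000
1: · SUBHI
2: · MOVHI
3: ✓ ADDLT  r0←0x47
4: ✓ CMP  NZCV=1010
5: ✓ SUBVC  r0←0xd1
6: · MOVPL
7: · SUBPL
8: ✓ CMP  NZCV=1000
9: ✓ MOVCC  r3←0xf9
10: ✓ MOVLS  r3←0xb7
11: · MOVCS

FIX = (r2, 0x26)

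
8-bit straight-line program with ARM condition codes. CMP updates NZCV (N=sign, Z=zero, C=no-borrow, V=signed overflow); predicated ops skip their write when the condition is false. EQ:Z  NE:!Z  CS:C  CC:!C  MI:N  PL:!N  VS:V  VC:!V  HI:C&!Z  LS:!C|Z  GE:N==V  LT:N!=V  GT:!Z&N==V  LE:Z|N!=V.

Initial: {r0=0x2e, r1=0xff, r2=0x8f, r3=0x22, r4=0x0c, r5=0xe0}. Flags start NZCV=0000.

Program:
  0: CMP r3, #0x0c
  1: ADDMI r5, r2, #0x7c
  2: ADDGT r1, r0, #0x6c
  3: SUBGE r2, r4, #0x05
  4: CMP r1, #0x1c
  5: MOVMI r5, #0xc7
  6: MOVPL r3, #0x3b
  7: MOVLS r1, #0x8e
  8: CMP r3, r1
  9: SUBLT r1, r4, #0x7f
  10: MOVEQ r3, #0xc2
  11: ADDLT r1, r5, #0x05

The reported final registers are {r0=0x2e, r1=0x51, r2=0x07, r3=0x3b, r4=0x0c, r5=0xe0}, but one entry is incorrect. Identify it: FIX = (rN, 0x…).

0: ✓ CMP  NZCV=0010
1: · ADDMI
2: ✓ ADDGT  r1←0x9a
3: ✓ SUBGE  r2←0x07
4: ✓ CMP  NZCV=0011
5: · MOVMI
6: ✓ MOVPL  r3←0x3b
7: · MOVLS
8: ✓ CMP  NZCV=1001
9: · SUBLT
10: · MOVEQ
11: · ADDLT

FIX = (r1, 0x9a)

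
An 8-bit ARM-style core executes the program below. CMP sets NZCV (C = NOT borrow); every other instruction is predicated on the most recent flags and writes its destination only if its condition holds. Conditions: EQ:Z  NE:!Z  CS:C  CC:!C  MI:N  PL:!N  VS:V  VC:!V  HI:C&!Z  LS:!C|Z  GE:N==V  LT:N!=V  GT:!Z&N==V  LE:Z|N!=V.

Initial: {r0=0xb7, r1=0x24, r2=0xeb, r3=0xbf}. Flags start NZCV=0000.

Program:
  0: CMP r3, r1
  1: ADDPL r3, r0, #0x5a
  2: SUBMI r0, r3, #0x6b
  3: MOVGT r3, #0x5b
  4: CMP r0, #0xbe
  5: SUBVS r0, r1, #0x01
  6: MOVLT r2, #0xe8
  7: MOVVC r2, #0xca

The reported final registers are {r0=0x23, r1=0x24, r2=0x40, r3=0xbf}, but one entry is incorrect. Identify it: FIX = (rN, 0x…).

0: ✓ CMP  NZCV=1010
1: · ADDPL
2: ✓ SUBMI  r0←0x54
3: · MOVGT
4: ✓ CMP  NZCV=1001
5: ✓ SUBVS  r0←0x23
6: · MOVLT
7: · MOVVC

FIX = (r2, 0xeb)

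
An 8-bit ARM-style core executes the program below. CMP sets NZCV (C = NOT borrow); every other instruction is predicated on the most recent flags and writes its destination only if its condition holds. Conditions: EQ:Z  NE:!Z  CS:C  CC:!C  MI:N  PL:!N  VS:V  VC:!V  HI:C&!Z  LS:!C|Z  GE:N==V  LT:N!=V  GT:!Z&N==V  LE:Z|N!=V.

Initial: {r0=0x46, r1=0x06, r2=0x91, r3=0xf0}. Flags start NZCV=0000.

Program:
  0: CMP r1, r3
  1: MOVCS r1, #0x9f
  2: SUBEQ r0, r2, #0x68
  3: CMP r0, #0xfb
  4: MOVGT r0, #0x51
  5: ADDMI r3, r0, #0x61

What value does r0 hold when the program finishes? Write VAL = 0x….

0: ✓ CMP  NZCV=0000
1: · MOVCS
2: · SUBEQ
3: ✓ CMP  NZCV=0000
4: ✓ MOVGT  r0←0x51
5: · ADDMI

VAL = 0x51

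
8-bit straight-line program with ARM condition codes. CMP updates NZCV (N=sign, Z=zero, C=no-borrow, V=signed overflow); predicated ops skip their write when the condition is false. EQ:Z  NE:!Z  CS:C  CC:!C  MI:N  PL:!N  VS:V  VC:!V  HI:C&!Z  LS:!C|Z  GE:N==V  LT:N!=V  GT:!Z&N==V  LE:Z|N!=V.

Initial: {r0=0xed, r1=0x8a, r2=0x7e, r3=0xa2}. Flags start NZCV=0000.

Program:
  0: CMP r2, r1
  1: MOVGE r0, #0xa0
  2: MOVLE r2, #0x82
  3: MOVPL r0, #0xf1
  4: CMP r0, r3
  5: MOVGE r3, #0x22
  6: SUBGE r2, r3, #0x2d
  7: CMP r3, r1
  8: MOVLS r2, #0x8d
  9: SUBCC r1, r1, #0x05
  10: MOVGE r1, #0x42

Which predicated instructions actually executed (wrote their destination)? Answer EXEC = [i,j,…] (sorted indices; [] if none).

0: ✓ CMP  NZCV=1001
1: ✓ MOVGE  r0←0xa0
2: · MOVLE
3: · MOVPL
4: ✓ CMP  NZCV=1000
5: · MOVGE
6: · SUBGE
7: ✓ CMP  NZCV=0010
8: · MOVLS
9: · SUBCC
10: ✓ MOVGE  r1←0x42

EXEC = [1,10]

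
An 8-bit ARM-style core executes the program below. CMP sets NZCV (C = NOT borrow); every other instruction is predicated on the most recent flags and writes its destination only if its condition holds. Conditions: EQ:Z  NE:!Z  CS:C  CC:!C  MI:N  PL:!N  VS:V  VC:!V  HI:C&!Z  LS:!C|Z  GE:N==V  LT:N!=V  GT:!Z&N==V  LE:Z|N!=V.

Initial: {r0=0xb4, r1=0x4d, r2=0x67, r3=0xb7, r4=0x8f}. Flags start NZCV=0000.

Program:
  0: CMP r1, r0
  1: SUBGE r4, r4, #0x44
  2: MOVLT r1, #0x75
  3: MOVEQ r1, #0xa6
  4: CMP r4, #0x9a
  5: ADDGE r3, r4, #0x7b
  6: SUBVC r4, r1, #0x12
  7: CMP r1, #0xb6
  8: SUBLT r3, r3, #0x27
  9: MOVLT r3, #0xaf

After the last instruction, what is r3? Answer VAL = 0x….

0: ✓ CMP  NZCV=1001
1: ✓ SUBGE  r4←0x4b
2: · MOVLT
3: · MOVEQ
4: ✓ CMP  NZCV=1001
5: ✓ ADDGE  r3←0xc6
6: · SUBVC
7: ✓ CMP  NZCV=1001
8: · SUBLT
9: · MOVLT

VAL = 0xc6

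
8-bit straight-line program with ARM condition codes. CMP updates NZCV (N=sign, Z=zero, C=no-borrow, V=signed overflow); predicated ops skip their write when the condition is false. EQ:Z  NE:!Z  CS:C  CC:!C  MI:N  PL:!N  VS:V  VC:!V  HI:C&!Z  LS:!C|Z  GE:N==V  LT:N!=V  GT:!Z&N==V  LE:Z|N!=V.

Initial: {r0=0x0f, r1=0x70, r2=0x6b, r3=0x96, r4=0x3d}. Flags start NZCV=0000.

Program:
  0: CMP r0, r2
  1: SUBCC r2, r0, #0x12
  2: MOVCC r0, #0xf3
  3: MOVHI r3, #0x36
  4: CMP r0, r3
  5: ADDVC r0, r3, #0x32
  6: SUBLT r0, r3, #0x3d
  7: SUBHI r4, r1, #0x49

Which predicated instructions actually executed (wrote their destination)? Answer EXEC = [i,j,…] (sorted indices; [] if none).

EXEC = [1,2,5,7]

[0] flags=1000 → (cmp)
[1] flags=1000 CC?T → r2=0xfd
[2] flags=1000 CC?T → r0=0xf3
[3] flags=1000 HI?F → skip
[4] flags=0010 → (cmp)
[5] flags=0010 VC?T → r0=0xc8
[6] flags=0010 LT?F → skip
[7] flags=0010 HI?T → r4=0x27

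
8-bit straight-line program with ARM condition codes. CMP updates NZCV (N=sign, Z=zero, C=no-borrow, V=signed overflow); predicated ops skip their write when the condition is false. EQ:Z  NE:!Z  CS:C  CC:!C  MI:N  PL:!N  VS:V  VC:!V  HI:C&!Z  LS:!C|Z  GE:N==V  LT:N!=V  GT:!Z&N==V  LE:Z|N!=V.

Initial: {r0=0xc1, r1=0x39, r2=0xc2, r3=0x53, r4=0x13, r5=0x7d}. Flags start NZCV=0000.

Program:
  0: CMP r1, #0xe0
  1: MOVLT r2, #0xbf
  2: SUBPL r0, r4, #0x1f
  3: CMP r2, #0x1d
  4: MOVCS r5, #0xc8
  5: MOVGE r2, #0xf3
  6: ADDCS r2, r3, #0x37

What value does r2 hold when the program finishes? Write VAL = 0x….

0: ✓ CMP  NZCV=0000
1: · MOVLT
2: ✓ SUBPL  r0←0xf4
3: ✓ CMP  NZCV=1010
4: ✓ MOVCS  r5←0xc8
5: · MOVGE
6: ✓ ADDCS  r2←0x8a

VAL = 0x8a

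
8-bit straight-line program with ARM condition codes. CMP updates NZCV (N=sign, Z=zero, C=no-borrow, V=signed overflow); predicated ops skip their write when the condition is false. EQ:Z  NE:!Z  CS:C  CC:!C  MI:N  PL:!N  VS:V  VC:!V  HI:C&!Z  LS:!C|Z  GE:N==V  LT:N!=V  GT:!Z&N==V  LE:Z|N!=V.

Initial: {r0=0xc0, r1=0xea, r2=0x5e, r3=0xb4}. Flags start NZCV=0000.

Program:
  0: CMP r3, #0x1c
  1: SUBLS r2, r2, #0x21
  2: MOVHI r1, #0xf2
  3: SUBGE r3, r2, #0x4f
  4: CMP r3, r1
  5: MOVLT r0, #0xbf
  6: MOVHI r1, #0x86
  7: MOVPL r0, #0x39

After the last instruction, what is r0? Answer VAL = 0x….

0: ✓ CMP  NZCV=1010
1: · SUBLS
2: ✓ MOVHI  r1←0xf2
3: · SUBGE
4: ✓ CMP  NZCV=1000
5: ✓ MOVLT  r0←0xbf
6: · MOVHI
7: · MOVPL

VAL = 0xbf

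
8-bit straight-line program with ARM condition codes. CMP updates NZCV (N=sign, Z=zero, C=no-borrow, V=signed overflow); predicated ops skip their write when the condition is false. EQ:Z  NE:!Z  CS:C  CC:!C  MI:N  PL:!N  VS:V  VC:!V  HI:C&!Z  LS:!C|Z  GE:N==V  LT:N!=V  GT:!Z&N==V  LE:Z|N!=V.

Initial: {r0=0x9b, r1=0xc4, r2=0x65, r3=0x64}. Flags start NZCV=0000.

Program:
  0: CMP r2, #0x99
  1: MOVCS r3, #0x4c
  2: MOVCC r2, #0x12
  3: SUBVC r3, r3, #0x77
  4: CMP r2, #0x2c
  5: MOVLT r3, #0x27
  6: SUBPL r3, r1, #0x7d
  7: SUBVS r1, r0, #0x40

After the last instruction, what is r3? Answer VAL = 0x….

VAL = 0x27

0: ✓ CMP  NZCV=1001
1: · MOVCS
2: ✓ MOVCC  r2←0x12
3: · SUBVC
4: ✓ CMP  NZCV=1000
5: ✓ MOVLT  r3←0x27
6: · SUBPL
7: · SUBVS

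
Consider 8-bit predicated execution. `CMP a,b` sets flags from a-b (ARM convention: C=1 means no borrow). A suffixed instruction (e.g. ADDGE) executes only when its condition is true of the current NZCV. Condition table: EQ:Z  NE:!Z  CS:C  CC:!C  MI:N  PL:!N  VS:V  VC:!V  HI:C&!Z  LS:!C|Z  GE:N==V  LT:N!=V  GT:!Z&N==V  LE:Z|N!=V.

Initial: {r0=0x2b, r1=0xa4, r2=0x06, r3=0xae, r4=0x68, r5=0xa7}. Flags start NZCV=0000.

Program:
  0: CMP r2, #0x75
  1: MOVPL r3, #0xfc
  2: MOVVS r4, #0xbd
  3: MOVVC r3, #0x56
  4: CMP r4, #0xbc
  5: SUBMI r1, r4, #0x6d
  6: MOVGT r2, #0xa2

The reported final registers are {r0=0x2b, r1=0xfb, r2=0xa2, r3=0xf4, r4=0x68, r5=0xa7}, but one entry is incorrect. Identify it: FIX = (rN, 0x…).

FIX = (r3, 0x56)

0: ✓ CMP  NZCV=1000
1: · MOVPL
2: · MOVVS
3: ✓ MOVVC  r3←0x56
4: ✓ CMP  NZCV=1001
5: ✓ SUBMI  r1←0xfb
6: ✓ MOVGT  r2←0xa2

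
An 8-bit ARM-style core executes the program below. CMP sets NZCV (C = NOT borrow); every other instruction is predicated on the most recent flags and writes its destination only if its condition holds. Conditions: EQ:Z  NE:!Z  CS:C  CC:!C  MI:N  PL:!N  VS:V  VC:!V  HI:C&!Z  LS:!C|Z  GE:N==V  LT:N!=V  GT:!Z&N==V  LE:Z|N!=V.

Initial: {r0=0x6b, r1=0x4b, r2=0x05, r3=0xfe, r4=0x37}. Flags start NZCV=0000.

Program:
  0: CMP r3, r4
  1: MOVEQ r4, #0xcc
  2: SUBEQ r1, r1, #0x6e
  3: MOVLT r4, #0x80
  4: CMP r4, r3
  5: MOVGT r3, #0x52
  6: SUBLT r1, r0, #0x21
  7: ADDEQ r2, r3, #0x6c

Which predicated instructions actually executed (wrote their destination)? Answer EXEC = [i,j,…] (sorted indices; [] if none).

[0] flags=1010 → (cmp)
[1] flags=1010 EQ?F → skip
[2] flags=1010 EQ?F → skip
[3] flags=1010 LT?T → r4=0x80
[4] flags=1000 → (cmp)
[5] flags=1000 GT?F → skip
[6] flags=1000 LT?T → r1=0x4a
[7] flags=1000 EQ?F → skip

EXEC = [3,6]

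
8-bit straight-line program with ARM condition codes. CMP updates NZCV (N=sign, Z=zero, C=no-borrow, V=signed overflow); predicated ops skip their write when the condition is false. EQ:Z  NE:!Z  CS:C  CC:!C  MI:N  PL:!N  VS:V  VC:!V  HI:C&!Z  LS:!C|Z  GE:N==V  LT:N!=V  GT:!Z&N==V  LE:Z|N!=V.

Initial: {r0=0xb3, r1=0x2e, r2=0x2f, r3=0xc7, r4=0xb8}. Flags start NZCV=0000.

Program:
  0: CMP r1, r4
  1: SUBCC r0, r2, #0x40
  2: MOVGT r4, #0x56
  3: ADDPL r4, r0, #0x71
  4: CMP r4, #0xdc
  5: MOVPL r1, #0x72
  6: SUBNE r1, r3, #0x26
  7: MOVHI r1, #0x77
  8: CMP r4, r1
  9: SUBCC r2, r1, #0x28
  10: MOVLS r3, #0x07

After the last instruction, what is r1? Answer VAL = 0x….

0: ✓ CMP  NZCV=0000
1: ✓ SUBCC  r0←0xef
2: ✓ MOVGT  r4←0x56
3: ✓ ADDPL  r4←0x60
4: ✓ CMP  NZCV=1001
5: · MOVPL
6: ✓ SUBNE  r1←0xa1
7: · MOVHI
8: ✓ CMP  NZCV=1001
9: ✓ SUBCC  r2←0x79
10: ✓ MOVLS  r3←0x07

VAL = 0xa1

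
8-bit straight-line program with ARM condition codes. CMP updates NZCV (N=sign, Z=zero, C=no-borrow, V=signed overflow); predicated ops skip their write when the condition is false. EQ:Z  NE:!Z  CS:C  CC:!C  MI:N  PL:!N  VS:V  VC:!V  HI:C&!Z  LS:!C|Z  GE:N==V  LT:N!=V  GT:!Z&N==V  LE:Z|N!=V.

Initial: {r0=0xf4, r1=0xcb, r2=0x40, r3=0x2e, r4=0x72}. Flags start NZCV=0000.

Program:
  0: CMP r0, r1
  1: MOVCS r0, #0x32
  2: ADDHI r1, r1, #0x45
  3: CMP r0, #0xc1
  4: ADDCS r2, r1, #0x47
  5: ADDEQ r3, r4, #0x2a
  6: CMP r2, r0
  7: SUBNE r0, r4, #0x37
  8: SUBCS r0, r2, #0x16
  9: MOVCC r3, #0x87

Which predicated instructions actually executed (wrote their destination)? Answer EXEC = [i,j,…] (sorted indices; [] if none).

[0] flags=0010 → (cmp)
[1] flags=0010 CS?T → r0=0x32
[2] flags=0010 HI?T → r1=0x10
[3] flags=0000 → (cmp)
[4] flags=0000 CS?F → skip
[5] flags=0000 EQ?F → skip
[6] flags=0010 → (cmp)
[7] flags=0010 NE?T → r0=0x3b
[8] flags=0010 CS?T → r0=0x2a
[9] flags=0010 CC?F → skip

EXEC = [1,2,7,8]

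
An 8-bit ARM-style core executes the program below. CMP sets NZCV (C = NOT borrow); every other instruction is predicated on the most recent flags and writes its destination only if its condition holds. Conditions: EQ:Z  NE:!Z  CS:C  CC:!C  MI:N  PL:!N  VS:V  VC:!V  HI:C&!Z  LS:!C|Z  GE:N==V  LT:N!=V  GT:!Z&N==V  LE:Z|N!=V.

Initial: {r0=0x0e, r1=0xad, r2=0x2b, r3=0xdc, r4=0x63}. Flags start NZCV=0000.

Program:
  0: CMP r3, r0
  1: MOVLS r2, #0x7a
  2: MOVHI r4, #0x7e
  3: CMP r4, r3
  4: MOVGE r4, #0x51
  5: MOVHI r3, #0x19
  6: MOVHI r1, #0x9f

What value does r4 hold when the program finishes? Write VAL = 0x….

VAL = 0x51

0: ✓ CMP  NZCV=1010
1: · MOVLS
2: ✓ MOVHI  r4←0x7e
3: ✓ CMP  NZCV=1001
4: ✓ MOVGE  r4←0x51
5: · MOVHI
6: · MOVHI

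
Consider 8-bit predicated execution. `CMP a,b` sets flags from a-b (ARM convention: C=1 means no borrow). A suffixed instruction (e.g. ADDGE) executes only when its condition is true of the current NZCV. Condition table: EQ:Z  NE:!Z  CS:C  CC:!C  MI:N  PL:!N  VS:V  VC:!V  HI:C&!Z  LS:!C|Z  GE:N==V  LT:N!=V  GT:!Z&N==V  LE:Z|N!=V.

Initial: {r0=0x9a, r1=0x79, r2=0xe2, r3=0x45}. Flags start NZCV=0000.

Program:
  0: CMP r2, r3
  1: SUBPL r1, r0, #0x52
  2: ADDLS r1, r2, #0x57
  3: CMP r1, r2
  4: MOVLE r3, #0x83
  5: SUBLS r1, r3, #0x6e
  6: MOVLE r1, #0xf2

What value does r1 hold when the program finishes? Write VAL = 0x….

[0] flags=1010 → (cmp)
[1] flags=1010 PL?F → skip
[2] flags=1010 LS?F → skip
[3] flags=1001 → (cmp)
[4] flags=1001 LE?F → skip
[5] flags=1001 LS?T → r1=0xd7
[6] flags=1001 LE?F → skip

VAL = 0xd7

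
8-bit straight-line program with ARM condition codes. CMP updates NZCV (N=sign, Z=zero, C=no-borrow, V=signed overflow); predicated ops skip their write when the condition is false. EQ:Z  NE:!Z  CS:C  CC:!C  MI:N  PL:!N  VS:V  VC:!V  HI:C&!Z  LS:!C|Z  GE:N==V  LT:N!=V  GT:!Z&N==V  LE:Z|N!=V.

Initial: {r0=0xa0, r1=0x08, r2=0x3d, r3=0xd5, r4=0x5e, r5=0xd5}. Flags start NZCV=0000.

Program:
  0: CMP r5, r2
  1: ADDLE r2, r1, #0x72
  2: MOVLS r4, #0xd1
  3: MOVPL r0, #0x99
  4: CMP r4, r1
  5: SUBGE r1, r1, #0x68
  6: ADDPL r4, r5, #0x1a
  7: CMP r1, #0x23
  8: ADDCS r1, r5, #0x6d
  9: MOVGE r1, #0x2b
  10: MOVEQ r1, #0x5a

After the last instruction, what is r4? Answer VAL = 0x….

VAL = 0xef

[0] flags=1010 → (cmp)
[1] flags=1010 LE?T → r2=0x7a
[2] flags=1010 LS?F → skip
[3] flags=1010 PL?F → skip
[4] flags=0010 → (cmp)
[5] flags=0010 GE?T → r1=0xa0
[6] flags=0010 PL?T → r4=0xef
[7] flags=0011 → (cmp)
[8] flags=0011 CS?T → r1=0x42
[9] flags=0011 GE?F → skip
[10] flags=0011 EQ?F → skip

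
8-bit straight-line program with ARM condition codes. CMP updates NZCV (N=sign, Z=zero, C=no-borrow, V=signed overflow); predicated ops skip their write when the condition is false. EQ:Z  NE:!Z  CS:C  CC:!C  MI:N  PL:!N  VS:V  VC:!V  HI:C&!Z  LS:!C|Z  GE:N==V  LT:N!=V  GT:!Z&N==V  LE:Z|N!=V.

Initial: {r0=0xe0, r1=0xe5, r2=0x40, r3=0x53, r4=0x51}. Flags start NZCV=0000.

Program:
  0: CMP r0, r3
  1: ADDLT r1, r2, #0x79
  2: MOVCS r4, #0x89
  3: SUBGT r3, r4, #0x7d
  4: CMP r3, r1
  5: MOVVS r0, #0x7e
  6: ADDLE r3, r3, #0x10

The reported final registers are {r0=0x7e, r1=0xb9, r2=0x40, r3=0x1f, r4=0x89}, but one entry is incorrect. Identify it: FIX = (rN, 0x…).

0: ✓ CMP  NZCV=1010
1: ✓ ADDLT  r1←0xb9
2: ✓ MOVCS  r4←0x89
3: · SUBGT
4: ✓ CMP  NZCV=1001
5: ✓ MOVVS  r0←0x7e
6: · ADDLE

FIX = (r3, 0x53)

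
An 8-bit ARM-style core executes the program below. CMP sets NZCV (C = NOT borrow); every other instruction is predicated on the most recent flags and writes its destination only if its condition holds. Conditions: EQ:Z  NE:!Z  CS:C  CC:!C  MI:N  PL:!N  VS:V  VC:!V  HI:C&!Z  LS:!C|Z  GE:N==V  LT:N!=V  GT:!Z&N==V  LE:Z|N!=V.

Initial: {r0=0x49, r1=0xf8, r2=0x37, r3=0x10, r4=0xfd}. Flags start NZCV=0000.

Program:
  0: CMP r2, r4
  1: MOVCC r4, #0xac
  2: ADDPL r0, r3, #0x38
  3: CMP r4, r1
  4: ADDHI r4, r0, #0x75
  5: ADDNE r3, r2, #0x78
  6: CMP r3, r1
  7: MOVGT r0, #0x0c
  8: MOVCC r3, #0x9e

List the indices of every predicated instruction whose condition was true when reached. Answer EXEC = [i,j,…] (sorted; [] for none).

EXEC = [1,2,5,8]

[0] flags=0000 → (cmp)
[1] flags=0000 CC?T → r4=0xac
[2] flags=0000 PL?T → r0=0x48
[3] flags=1000 → (cmp)
[4] flags=1000 HI?F → skip
[5] flags=1000 NE?T → r3=0xaf
[6] flags=1000 → (cmp)
[7] flags=1000 GT?F → skip
[8] flags=1000 CC?T → r3=0x9e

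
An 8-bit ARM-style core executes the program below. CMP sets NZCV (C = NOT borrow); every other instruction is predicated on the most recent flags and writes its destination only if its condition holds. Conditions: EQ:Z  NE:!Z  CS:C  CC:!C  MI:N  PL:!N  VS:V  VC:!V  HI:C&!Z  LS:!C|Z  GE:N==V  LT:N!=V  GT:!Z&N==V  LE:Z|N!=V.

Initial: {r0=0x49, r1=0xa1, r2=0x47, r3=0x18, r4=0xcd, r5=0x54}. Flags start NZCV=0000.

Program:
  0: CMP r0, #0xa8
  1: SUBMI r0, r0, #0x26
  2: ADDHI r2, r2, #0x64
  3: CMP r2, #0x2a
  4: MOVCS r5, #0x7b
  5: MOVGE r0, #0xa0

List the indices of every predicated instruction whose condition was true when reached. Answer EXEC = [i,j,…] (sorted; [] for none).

EXEC = [1,4,5]

0: ✓ CMP  NZCV=1001
1: ✓ SUBMI  r0←0x23
2: · ADDHI
3: ✓ CMP  NZCV=0010
4: ✓ MOVCS  r5←0x7b
5: ✓ MOVGE  r0←0xa0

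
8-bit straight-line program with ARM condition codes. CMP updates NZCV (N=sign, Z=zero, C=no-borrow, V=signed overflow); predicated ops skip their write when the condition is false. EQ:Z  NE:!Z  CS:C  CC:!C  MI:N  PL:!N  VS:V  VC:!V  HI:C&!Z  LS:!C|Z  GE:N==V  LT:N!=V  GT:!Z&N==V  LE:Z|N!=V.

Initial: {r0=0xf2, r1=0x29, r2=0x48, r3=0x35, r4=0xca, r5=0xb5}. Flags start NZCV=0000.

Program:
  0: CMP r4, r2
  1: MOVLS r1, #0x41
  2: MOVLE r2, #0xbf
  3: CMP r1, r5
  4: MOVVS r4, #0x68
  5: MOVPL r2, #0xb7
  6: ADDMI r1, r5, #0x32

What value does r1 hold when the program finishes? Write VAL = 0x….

VAL = 0x29

[0] flags=1010 → (cmp)
[1] flags=1010 LS?F → skip
[2] flags=1010 LE?T → r2=0xbf
[3] flags=0000 → (cmp)
[4] flags=0000 VS?F → skip
[5] flags=0000 PL?T → r2=0xb7
[6] flags=0000 MI?F → skip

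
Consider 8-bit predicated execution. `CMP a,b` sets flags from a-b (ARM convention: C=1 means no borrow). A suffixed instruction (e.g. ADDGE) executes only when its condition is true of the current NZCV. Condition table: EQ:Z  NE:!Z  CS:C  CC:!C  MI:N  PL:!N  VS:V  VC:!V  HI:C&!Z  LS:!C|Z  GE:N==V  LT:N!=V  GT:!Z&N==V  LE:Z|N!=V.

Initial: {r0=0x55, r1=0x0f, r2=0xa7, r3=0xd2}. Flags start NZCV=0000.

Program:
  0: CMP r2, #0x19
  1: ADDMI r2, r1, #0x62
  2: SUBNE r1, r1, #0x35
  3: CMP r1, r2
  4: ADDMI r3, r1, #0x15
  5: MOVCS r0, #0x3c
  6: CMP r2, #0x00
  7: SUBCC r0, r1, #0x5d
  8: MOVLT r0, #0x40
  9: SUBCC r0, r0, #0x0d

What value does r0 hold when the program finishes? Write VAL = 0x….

VAL = 0x3c

[0] flags=1010 → (cmp)
[1] flags=1010 MI?T → r2=0x71
[2] flags=1010 NE?T → r1=0xda
[3] flags=0011 → (cmp)
[4] flags=0011 MI?F → skip
[5] flags=0011 CS?T → r0=0x3c
[6] flags=0010 → (cmp)
[7] flags=0010 CC?F → skip
[8] flags=0010 LT?F → skip
[9] flags=0010 CC?F → skip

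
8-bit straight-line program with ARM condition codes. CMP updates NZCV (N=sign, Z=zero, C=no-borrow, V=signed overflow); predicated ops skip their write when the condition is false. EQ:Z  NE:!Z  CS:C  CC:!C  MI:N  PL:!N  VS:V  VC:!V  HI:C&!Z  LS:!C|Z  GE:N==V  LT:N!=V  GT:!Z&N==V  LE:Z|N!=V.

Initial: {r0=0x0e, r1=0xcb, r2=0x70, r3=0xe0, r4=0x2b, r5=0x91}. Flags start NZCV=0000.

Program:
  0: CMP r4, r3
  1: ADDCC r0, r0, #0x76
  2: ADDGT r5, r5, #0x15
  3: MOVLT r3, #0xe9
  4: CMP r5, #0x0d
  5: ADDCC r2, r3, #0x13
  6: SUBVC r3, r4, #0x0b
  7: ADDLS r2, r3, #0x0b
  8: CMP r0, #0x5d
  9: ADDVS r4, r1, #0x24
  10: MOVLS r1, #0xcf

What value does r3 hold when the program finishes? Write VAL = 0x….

VAL = 0x20

[0] flags=0000 → (cmp)
[1] flags=0000 CC?T → r0=0x84
[2] flags=0000 GT?T → r5=0xa6
[3] flags=0000 LT?F → skip
[4] flags=1010 → (cmp)
[5] flags=1010 CC?F → skip
[6] flags=1010 VC?T → r3=0x20
[7] flags=1010 LS?F → skip
[8] flags=0011 → (cmp)
[9] flags=0011 VS?T → r4=0xef
[10] flags=0011 LS?F → skip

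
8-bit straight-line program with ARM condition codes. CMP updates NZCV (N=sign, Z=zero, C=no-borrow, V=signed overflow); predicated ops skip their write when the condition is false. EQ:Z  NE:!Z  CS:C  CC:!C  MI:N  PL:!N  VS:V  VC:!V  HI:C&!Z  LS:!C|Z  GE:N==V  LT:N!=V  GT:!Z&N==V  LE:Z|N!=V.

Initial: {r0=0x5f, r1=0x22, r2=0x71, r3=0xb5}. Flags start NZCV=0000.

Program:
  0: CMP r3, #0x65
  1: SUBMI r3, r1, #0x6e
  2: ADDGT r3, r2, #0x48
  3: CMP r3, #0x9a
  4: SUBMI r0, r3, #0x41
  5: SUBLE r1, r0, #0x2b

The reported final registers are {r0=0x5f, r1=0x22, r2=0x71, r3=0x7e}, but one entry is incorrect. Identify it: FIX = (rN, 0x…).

FIX = (r3, 0xb5)

0: ✓ CMP  NZCV=0011
1: · SUBMI
2: · ADDGT
3: ✓ CMP  NZCV=0010
4: · SUBMI
5: · SUBLE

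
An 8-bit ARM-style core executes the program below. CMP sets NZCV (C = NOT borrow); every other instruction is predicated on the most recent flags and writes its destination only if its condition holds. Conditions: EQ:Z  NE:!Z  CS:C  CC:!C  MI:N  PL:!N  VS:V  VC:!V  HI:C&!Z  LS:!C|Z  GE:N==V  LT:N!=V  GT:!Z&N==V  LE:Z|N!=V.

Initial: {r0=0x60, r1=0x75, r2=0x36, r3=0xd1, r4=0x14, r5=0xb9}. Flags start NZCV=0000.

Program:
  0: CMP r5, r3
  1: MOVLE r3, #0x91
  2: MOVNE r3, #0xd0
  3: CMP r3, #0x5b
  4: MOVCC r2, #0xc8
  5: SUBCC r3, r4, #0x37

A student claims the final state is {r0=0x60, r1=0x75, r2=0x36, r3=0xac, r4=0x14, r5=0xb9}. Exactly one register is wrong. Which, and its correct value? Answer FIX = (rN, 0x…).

0: ✓ CMP  NZCV=1000
1: ✓ MOVLE  r3←0x91
2: ✓ MOVNE  r3←0xd0
3: ✓ CMP  NZCV=0011
4: · MOVCC
5: · SUBCC

FIX = (r3, 0xd0)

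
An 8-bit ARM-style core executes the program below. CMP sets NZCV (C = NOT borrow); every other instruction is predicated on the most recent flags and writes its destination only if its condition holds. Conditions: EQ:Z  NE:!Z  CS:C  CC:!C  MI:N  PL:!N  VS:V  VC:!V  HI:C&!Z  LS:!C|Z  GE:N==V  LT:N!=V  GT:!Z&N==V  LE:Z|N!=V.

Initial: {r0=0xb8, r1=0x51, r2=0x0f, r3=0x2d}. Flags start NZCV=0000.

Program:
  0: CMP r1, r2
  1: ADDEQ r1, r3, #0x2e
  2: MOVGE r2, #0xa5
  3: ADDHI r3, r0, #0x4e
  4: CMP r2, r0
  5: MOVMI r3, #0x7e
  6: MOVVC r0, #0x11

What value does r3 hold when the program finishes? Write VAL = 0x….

VAL = 0x7e

[0] flags=0010 → (cmp)
[1] flags=0010 EQ?F → skip
[2] flags=0010 GE?T → r2=0xa5
[3] flags=0010 HI?T → r3=0x06
[4] flags=1000 → (cmp)
[5] flags=1000 MI?T → r3=0x7e
[6] flags=1000 VC?T → r0=0x11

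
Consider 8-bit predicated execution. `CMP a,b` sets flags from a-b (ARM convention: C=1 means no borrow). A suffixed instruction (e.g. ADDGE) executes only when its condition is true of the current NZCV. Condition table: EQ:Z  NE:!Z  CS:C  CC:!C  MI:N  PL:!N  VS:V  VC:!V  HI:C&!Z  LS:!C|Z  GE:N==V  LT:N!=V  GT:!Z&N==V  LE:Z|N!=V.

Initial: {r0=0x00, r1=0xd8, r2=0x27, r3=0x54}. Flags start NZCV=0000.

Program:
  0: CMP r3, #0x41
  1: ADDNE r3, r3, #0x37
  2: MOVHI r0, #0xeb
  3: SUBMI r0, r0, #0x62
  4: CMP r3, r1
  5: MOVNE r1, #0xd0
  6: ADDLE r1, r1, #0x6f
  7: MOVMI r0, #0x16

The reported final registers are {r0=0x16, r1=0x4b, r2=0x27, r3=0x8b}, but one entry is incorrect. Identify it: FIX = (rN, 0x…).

[0] flags=0010 → (cmp)
[1] flags=0010 NE?T → r3=0x8b
[2] flags=0010 HI?T → r0=0xeb
[3] flags=0010 MI?F → skip
[4] flags=1000 → (cmp)
[5] flags=1000 NE?T → r1=0xd0
[6] flags=1000 LE?T → r1=0x3f
[7] flags=1000 MI?T → r0=0x16

FIX = (r1, 0x3f)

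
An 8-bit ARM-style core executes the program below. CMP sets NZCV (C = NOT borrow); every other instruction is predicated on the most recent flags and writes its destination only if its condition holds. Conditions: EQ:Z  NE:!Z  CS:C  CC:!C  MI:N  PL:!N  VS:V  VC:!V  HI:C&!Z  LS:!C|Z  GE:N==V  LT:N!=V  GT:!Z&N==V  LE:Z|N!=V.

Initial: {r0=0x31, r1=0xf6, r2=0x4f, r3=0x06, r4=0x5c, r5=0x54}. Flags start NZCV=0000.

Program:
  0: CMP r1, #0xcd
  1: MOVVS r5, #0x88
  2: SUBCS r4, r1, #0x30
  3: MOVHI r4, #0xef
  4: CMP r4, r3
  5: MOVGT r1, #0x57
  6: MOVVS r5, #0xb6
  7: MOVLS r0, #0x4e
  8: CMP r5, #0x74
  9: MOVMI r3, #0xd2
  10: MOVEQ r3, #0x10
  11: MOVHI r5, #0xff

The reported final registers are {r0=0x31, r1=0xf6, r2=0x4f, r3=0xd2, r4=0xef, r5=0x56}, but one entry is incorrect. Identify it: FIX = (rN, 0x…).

FIX = (r5, 0x54)

[0] flags=0010 → (cmp)
[1] flags=0010 VS?F → skip
[2] flags=0010 CS?T → r4=0xc6
[3] flags=0010 HI?T → r4=0xef
[4] flags=1010 → (cmp)
[5] flags=1010 GT?F → skip
[6] flags=1010 VS?F → skip
[7] flags=1010 LS?F → skip
[8] flags=1000 → (cmp)
[9] flags=1000 MI?T → r3=0xd2
[10] flags=1000 EQ?F → skip
[11] flags=1000 HI?F → skip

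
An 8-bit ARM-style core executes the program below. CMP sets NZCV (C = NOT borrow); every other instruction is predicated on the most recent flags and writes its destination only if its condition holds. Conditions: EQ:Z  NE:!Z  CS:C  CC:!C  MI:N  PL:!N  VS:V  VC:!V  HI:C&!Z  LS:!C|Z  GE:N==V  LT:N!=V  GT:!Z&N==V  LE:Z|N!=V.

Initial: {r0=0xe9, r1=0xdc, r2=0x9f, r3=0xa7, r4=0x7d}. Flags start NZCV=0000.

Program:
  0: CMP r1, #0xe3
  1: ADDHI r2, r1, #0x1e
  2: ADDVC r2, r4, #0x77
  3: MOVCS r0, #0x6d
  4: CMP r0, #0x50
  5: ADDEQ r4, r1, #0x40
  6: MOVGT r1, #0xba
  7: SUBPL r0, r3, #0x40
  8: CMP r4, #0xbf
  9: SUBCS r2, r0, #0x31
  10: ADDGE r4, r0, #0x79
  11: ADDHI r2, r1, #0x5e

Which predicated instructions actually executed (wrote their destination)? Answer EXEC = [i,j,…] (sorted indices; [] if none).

0: ✓ CMP  NZCV=1000
1: · ADDHI
2: ✓ ADDVC  r2←0xf4
3: · MOVCS
4: ✓ CMP  NZCV=1010
5: · ADDEQ
6: · MOVGT
7: · SUBPL
8: ✓ CMP  NZCV=1001
9: · SUBCS
10: ✓ ADDGE  r4←0x62
11: · ADDHI

EXEC = [2,10]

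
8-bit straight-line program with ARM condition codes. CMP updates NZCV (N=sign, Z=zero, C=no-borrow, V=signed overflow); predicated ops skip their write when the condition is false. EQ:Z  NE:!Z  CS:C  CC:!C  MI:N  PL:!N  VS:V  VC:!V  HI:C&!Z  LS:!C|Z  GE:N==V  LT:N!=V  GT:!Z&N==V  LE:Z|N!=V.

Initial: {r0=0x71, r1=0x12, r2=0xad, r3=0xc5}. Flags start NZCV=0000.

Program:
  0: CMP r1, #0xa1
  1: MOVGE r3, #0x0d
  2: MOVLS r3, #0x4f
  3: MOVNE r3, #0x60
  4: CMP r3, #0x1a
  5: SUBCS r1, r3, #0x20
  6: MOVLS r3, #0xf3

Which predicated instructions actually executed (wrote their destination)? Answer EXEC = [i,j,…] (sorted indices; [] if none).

EXEC = [1,2,3,5]

0: ✓ CMP  NZCV=0000
1: ✓ MOVGE  r3←0x0d
2: ✓ MOVLS  r3←0x4f
3: ✓ MOVNE  r3←0x60
4: ✓ CMP  NZCV=0010
5: ✓ SUBCS  r1←0x40
6: · MOVLS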